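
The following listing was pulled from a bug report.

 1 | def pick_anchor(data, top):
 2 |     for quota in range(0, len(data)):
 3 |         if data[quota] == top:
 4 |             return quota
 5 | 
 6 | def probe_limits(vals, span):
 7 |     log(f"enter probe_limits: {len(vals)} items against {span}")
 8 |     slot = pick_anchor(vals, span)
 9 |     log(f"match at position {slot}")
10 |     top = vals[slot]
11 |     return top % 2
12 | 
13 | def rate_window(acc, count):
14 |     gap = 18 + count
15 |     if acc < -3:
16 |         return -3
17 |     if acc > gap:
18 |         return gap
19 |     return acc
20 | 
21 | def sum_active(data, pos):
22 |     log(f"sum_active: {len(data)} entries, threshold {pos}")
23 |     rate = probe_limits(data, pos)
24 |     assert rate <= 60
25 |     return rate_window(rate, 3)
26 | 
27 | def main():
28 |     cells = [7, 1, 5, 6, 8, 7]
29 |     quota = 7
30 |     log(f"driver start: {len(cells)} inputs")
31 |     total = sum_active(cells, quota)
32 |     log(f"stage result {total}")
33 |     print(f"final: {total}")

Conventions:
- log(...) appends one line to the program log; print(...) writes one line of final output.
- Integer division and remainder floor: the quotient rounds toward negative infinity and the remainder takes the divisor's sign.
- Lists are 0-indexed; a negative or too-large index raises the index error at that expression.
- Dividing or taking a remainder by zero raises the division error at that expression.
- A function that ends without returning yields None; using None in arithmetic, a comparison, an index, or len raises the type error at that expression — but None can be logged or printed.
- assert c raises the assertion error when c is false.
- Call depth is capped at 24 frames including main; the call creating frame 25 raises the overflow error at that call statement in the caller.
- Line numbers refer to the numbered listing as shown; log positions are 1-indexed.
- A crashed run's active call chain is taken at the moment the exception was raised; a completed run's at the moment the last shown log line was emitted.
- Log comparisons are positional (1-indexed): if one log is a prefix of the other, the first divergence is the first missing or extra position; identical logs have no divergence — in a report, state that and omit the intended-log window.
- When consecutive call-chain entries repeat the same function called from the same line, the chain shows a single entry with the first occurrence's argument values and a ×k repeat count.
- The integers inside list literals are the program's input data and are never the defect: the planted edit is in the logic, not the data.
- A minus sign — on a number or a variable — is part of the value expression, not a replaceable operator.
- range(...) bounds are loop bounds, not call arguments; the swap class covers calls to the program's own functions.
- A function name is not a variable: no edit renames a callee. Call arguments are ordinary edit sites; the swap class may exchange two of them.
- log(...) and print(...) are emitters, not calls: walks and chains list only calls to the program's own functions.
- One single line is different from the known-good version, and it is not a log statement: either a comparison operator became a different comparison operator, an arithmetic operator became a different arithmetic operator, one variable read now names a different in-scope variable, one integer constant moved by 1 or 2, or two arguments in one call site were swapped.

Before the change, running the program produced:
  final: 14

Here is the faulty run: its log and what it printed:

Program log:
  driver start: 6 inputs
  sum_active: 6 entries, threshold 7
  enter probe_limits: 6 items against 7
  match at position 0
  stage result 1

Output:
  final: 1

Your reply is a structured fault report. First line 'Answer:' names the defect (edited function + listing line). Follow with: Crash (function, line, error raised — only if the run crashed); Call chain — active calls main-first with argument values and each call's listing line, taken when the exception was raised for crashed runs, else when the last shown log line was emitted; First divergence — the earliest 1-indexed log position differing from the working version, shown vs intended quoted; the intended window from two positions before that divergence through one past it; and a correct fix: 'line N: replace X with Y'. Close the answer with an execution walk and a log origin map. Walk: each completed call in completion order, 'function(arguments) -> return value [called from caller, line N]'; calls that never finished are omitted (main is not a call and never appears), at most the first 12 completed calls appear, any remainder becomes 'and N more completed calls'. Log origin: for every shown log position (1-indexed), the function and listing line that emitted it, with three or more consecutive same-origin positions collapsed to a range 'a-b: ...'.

Answer: the defect is in probe_limits at line 11.
The tell: Position 5 is the first bad log line: 'stage result 1' should read 'stage result 14'.
Call chain: main.
First divergence: position 5 — the shown line 'stage result 1' should read 'stage result 14'.
Intended log window:
  3: enter probe_limits: 6 items against 7
  4: match at position 0
  5: stage result 14
Execution walk:
  pick_anchor([7, 1, 5, 6, 8, 7], 7) -> 0  [called from probe_limits, line 8]
  probe_limits([7, 1, 5, 6, 8, 7], 7) -> 1  [called from sum_active, line 23]
  rate_window(1, 3) -> 1  [called from sum_active, line 25]
  sum_active([7, 1, 5, 6, 8, 7], 7) -> 1  [called from main, line 31]
Log origin:
  1: from main, line 30
  2: from sum_active, line 22
  3: from probe_limits, line 7
  4: from probe_limits, line 9
  5: from main, line 32
A correct fix: line 11: replace `%` with `*`.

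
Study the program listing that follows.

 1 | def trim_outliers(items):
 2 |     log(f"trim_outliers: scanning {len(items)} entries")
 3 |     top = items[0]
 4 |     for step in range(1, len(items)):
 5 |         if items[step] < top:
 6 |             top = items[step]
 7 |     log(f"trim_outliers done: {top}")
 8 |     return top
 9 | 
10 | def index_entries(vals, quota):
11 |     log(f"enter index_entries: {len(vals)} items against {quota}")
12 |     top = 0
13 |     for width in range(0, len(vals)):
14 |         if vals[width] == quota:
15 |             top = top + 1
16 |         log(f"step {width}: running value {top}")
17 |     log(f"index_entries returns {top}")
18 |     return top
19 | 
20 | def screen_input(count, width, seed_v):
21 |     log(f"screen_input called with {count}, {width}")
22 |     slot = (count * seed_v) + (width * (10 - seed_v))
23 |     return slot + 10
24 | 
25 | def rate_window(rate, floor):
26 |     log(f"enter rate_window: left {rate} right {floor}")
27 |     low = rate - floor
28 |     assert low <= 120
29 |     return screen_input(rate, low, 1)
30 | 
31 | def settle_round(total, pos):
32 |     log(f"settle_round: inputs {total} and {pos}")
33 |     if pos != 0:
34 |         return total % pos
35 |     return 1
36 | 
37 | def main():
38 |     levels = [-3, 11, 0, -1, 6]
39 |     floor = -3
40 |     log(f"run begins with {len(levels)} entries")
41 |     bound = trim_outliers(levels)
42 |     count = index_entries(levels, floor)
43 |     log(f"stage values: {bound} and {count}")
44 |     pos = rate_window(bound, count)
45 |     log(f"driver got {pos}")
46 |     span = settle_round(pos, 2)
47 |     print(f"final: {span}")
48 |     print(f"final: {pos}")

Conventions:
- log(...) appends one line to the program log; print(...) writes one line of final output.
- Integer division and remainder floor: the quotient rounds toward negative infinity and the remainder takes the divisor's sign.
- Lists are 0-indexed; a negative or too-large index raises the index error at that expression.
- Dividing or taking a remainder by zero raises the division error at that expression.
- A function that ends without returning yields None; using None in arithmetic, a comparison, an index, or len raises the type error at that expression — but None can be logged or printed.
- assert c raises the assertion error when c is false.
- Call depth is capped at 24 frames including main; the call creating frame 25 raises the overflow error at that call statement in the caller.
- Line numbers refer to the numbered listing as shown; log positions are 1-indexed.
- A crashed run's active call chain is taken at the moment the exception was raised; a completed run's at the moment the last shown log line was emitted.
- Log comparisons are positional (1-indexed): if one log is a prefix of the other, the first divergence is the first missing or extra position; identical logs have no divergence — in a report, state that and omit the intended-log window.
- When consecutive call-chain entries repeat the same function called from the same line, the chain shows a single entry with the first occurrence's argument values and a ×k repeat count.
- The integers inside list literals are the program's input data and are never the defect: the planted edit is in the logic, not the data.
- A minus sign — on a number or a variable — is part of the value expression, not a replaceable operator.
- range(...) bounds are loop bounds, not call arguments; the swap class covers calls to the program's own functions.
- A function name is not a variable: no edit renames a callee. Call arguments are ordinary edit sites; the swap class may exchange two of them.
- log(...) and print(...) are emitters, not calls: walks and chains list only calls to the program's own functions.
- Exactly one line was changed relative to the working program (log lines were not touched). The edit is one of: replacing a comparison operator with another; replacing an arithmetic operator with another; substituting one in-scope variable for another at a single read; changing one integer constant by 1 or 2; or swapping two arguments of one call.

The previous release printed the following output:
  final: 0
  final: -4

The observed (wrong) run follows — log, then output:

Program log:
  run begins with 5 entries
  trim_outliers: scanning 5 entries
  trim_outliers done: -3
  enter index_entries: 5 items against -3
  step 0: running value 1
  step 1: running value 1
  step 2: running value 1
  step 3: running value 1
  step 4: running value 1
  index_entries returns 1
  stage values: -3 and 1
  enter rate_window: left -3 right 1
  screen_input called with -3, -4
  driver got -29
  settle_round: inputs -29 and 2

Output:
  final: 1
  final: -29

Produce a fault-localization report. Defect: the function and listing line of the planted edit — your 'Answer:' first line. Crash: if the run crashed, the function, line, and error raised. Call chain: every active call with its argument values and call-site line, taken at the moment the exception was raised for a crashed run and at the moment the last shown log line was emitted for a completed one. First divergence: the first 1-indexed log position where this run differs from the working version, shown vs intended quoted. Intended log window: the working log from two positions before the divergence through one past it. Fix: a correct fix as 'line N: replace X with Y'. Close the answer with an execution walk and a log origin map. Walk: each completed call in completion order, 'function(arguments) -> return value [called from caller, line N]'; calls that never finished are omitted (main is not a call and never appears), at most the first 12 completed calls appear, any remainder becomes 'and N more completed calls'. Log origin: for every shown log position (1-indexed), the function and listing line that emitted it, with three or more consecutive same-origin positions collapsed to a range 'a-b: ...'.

Answer: the defect is in screen_input at line 23.
Key fact: The earliest visible damage is log position 14 — 'driver got -29' rather than the intended 'driver got -4'.
Call chain: main -> settle_round(-29, 2) (called at line 46).
First divergence: position 14; shown 'driver got -29' vs intended 'driver got -4'.
Intended log window:
  12: enter rate_window: left -3 right 1
  13: screen_input called with -3, -4
  14: driver got -4
  15: settle_round: inputs -4 and 2
Execution walk:
  trim_outliers([-3, 11, 0, -1, 6]) -> -3  [called from main, line 41]
  index_entries([-3, 11, 0, -1, 6], -3) -> 1  [called from main, line 42]
  screen_input(-3, -4, 1) -> -29  [called from rate_window, line 29]
  rate_window(-3, 1) -> -29  [called from main, line 44]
  settle_round(-29, 2) -> 1  [called from main, line 46]
Log origin:
  1: emitted by main (line 40)
  2: emitted by trim_outliers (line 2)
  3: emitted by trim_outliers (line 7)
  4: emitted by index_entries (line 11)
  5-9: emitted by index_entries (line 16)
  10: emitted by index_entries (line 17)
  11: emitted by main (line 43)
  12: emitted by rate_window (line 26)
  13: emitted by screen_input (line 21)
  14: emitted by main (line 45)
  15: emitted by settle_round (line 32)
A correct fix: line 23: replace `+` with `//`.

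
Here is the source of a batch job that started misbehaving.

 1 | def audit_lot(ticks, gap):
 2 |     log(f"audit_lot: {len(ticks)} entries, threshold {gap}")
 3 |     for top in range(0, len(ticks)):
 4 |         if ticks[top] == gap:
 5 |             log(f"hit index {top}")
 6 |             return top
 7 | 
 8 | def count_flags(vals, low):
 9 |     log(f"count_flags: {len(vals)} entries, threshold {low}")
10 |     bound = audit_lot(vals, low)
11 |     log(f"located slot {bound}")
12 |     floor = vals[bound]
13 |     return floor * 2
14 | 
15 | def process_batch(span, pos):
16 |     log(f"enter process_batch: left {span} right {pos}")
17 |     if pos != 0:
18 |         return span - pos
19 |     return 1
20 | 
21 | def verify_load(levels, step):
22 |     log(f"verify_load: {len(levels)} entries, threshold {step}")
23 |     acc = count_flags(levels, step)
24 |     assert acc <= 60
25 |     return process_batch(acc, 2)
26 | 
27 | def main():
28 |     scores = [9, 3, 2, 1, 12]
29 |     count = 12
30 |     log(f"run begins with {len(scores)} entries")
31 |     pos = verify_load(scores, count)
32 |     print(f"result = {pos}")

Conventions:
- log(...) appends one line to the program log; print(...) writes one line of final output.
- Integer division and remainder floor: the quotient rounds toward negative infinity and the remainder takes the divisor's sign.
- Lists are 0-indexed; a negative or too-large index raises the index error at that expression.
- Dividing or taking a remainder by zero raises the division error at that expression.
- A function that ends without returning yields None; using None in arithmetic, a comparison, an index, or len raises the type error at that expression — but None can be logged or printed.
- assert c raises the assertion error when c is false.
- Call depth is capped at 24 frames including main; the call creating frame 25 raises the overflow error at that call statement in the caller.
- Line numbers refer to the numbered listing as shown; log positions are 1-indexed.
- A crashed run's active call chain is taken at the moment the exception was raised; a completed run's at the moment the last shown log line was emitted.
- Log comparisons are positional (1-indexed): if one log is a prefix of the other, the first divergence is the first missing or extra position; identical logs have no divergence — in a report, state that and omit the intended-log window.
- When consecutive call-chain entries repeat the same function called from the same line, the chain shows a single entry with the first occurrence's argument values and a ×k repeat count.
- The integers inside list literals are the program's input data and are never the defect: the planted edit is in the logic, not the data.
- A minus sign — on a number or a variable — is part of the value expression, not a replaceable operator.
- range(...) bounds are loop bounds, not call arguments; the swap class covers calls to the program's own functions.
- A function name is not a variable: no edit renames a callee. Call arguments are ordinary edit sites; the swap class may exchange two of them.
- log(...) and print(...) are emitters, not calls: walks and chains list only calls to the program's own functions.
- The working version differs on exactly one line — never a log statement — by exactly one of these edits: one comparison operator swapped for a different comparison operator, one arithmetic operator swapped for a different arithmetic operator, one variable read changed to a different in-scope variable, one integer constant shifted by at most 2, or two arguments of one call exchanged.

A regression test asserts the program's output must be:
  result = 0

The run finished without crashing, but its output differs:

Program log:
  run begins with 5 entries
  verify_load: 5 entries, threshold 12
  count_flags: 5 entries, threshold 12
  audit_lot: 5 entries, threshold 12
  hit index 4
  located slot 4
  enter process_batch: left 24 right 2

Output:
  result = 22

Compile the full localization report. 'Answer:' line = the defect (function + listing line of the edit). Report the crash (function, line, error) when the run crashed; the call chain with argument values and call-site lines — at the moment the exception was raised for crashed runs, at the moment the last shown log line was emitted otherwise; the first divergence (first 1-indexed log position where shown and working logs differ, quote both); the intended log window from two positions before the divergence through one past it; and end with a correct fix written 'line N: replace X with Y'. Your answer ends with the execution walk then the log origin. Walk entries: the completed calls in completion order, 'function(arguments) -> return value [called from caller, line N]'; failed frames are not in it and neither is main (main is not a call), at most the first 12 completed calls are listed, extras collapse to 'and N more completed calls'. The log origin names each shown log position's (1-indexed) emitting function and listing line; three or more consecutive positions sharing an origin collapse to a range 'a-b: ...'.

Answer: the defect is in process_batch at line 18.
Core observation: Every logged value matches the working version; the printed result is what differs.
Call chain: main -> verify_load([9, 3, 2, 1, 12], 12) (called at line 31) -> process_batch(24, 2) (called at line 25).
First divergence: there is none — every log position agrees.
Execution walk:
  audit_lot([9, 3, 2, 1, 12], 12) -> 4  [called from count_flags, line 10]
  count_flags([9, 3, 2, 1, 12], 12) -> 24  [called from verify_load, line 23]
  process_batch(24, 2) -> 22  [called from verify_load, line 25]
  verify_load([9, 3, 2, 1, 12], 12) -> 22  [called from main, line 31]
Log origin:
  1: from main, line 30
  2: from verify_load, line 22
  3: from count_flags, line 9
  4: from audit_lot, line 2
  5: from audit_lot, line 5
  6: from count_flags, line 11
  7: from process_batch, line 16
A correct fix: line 18: replace `-` with `%`.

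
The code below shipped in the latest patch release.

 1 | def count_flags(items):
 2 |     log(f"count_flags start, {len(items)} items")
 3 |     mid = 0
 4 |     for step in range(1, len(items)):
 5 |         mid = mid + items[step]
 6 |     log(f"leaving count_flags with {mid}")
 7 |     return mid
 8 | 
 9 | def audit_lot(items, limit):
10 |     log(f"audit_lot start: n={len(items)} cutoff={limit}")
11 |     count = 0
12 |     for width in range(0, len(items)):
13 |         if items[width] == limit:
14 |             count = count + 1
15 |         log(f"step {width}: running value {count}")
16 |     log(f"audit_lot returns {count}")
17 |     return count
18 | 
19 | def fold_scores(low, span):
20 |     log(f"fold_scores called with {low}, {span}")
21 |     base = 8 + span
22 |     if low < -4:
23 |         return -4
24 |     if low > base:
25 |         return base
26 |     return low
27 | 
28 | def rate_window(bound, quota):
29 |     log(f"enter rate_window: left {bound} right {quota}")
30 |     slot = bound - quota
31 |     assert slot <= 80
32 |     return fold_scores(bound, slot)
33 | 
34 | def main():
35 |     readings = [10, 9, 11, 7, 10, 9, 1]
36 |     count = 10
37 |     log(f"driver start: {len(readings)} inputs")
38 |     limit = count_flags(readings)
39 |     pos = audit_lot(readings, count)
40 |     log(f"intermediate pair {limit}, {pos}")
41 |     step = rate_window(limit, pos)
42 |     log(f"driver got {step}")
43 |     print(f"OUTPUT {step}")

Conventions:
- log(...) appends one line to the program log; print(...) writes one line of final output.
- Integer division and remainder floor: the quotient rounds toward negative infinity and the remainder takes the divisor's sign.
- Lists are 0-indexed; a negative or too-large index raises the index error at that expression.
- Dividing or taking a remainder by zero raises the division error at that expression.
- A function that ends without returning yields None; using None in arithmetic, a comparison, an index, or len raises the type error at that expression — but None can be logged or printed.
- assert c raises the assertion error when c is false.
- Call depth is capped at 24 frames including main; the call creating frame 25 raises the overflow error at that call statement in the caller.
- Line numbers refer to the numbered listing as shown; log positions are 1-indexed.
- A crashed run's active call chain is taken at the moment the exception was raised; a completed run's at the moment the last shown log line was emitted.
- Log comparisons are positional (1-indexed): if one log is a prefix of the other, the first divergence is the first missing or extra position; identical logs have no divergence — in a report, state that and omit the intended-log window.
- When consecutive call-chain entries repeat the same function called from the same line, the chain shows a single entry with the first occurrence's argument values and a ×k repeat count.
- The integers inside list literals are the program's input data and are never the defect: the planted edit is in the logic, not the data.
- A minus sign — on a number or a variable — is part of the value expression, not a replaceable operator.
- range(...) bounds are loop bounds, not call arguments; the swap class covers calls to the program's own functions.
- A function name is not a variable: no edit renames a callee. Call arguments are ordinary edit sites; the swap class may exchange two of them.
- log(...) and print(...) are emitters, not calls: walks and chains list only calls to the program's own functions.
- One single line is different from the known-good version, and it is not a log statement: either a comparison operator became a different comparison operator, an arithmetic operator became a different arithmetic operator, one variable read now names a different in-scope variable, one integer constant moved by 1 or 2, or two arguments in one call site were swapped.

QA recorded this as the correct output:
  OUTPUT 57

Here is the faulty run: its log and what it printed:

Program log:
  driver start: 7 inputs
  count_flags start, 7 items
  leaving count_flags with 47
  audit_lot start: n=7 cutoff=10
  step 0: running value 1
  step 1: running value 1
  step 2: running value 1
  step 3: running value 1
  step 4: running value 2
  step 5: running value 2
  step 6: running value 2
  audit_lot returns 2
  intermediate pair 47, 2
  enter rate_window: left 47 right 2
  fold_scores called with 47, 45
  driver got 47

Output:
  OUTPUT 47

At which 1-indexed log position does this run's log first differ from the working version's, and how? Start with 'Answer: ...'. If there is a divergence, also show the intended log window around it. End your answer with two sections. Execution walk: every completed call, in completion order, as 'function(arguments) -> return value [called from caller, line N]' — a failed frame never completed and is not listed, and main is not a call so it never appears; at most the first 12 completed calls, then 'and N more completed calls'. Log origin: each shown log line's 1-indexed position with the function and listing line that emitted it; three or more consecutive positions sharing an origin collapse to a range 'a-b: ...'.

Answer: position 3 — the shown line 'leaving count_flags with 47' should read 'leaving count_flags with 57'.
Intended log window:
  1: driver start: 7 inputs
  2: count_flags start, 7 items
  3: leaving count_flags with 57
  4: audit_lot start: n=7 cutoff=10
Execution walk:
  count_flags([10, 9, 11, 7, 10, 9, 1]) -> 47  [called from main, line 38]
  audit_lot([10, 9, 11, 7, 10, 9, 1], 10) -> 2  [called from main, line 39]
  fold_scores(47, 45) -> 47  [called from rate_window, line 32]
  rate_window(47, 2) -> 47  [called from main, line 41]
Origin of each log line:
  1: logged in main at line 37
  2: logged in count_flags at line 2
  3: logged in count_flags at line 6
  4: logged in audit_lot at line 10
  5-11: logged in audit_lot at line 15
  12: logged in audit_lot at line 16
  13: logged in main at line 40
  14: logged in rate_window at line 29
  15: logged in fold_scores at line 20
  16: logged in main at line 42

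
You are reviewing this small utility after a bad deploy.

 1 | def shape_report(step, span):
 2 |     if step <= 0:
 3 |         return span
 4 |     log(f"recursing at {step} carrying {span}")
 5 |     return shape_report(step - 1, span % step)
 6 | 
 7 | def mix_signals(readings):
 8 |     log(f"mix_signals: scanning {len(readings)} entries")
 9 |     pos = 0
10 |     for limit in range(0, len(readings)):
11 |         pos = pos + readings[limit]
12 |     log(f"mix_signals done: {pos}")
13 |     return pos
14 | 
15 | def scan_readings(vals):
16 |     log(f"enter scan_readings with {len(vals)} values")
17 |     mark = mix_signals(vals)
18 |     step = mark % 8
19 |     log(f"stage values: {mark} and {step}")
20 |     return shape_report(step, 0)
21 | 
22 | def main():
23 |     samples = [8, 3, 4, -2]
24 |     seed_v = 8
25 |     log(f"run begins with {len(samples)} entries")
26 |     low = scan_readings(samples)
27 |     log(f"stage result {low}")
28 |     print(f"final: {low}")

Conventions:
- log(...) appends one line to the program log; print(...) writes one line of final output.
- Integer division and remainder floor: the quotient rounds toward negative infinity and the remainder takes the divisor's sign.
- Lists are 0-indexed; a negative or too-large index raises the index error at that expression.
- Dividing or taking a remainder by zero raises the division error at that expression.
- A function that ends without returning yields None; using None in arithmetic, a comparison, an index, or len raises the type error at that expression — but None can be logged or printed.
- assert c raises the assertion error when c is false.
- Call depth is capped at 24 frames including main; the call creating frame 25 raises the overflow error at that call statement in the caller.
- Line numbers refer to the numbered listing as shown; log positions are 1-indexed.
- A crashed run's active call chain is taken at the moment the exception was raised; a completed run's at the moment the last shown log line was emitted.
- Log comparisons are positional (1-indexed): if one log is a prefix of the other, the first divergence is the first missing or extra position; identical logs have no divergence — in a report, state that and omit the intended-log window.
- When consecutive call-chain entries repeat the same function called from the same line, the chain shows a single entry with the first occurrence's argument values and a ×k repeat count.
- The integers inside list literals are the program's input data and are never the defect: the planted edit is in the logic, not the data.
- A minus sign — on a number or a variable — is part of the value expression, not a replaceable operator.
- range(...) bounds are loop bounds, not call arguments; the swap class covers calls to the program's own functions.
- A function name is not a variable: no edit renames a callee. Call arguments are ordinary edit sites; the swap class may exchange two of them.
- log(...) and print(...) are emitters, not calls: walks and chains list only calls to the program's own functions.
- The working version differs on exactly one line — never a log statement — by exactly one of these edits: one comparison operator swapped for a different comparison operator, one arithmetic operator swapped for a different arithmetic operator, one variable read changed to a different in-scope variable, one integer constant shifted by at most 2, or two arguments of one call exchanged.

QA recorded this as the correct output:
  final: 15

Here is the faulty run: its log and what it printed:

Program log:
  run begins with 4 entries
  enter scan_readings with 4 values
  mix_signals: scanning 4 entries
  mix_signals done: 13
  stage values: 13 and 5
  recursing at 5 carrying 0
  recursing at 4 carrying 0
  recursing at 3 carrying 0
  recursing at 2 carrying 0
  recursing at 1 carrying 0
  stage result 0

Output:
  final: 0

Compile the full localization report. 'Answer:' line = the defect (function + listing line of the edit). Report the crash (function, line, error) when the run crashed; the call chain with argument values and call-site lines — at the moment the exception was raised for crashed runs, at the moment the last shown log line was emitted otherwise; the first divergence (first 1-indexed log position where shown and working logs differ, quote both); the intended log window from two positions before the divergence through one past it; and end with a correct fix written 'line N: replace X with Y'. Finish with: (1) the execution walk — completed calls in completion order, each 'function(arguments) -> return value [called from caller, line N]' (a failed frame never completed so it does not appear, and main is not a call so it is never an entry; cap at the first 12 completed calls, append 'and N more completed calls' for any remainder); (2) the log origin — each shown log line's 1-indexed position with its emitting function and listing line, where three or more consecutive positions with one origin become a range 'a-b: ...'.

Answer: the defect is in shape_report at line 5.
Core observation: The earliest visible damage is log position 7 — 'recursing at 4 carrying 0' rather than the intended 'recursing at 4 carrying 5'.
Call chain: main.
First divergence: position 7; shown 'recursing at 4 carrying 0' vs intended 'recursing at 4 carrying 5'.
Intended log window:
  5: stage values: 13 and 5
  6: recursing at 5 carrying 0
  7: recursing at 4 carrying 5
  8: recursing at 3 carrying 9
Execution walk:
  mix_signals([8, 3, 4, -2]) -> 13  [called from scan_readings, line 17]
  shape_report(0, 0) -> 0  [called from shape_report, line 5]
  shape_report(1, 0) -> 0  [called from shape_report, line 5]
  shape_report(2, 0) -> 0  [called from shape_report, line 5]
  shape_report(3, 0) -> 0  [called from shape_report, line 5]
  shape_report(4, 0) -> 0  [called from shape_report, line 5]
  shape_report(5, 0) -> 0  [called from scan_readings, line 20]
  scan_readings([8, 3, 4, -2]) -> 0  [called from main, line 26]
Origin of each log line:
  1: from main, line 25
  2: from scan_readings, line 16
  3: from mix_signals, line 8
  4: from mix_signals, line 12
  5: from scan_readings, line 19
  6-10: from shape_report, line 4
  11: from main, line 27
A correct fix: line 5: replace `%` with `+`.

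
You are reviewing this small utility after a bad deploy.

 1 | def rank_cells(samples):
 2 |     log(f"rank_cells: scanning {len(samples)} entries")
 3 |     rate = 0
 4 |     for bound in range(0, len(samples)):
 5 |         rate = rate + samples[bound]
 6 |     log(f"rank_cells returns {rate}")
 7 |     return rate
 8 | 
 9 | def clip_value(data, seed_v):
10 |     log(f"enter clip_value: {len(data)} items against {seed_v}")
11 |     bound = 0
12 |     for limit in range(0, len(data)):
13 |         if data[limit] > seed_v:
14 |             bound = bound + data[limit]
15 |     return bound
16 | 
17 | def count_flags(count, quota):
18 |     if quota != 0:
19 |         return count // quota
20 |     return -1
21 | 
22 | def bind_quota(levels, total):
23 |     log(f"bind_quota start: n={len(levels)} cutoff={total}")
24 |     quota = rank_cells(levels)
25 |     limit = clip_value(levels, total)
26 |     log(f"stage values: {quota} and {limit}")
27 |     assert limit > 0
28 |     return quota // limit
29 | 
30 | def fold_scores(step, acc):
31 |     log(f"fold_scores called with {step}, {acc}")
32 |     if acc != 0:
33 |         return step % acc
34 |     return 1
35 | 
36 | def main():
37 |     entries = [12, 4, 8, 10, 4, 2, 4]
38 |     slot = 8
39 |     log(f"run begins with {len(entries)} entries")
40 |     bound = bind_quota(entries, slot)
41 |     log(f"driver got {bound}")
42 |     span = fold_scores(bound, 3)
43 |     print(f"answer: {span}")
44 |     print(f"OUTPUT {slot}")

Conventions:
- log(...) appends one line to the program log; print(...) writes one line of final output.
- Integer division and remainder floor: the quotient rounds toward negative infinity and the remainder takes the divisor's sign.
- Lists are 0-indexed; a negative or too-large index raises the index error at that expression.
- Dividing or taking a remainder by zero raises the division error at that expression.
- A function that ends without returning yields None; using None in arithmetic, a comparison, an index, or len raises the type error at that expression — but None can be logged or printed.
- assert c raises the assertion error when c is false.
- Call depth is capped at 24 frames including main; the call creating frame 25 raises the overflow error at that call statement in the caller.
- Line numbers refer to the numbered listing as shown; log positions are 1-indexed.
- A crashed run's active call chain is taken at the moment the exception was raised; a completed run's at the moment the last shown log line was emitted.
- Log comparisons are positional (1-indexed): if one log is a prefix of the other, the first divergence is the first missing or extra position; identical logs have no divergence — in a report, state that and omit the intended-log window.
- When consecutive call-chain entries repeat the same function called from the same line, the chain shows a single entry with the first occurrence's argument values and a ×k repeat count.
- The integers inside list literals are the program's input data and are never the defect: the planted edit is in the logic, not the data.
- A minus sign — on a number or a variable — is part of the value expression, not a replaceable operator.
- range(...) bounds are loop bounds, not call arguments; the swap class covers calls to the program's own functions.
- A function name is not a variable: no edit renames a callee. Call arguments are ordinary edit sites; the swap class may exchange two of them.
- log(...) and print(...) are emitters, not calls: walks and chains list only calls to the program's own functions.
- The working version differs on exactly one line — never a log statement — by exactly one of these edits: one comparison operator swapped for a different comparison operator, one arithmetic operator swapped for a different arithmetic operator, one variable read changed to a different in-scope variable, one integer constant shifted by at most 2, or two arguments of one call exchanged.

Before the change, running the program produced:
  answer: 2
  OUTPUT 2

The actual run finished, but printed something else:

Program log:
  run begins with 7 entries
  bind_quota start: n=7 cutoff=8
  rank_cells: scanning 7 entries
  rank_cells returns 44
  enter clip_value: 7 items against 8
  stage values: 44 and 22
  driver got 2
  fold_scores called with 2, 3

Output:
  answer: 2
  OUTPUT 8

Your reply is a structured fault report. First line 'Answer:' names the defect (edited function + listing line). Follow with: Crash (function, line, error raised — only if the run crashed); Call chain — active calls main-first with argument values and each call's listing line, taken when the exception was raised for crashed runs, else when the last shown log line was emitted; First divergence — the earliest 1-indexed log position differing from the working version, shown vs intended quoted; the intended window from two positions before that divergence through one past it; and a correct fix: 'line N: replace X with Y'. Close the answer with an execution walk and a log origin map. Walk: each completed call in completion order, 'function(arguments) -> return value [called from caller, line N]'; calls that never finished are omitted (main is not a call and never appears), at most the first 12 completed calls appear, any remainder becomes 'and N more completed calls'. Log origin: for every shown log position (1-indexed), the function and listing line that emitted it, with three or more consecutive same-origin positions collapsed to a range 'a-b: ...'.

Answer: the defect is in main at line 44.
Key observation: Log streams are identical — the defect surfaces only in the printed output.
Call chain: main -> fold_scores(2, 3) (called at line 42).
First divergence: none — the logs agree in full.
Execution walk:
  rank_cells([12, 4, 8, 10, 4, 2, 4]) -> 44  [called from bind_quota, line 24]
  clip_value([12, 4, 8, 10, 4, 2, 4], 8) -> 22  [called from bind_quota, line 25]
  bind_quota([12, 4, 8, 10, 4, 2, 4], 8) -> 2  [called from main, line 40]
  fold_scores(2, 3) -> 2  [called from main, line 42]
Log line origins:
  1: from main, line 39
  2: from bind_quota, line 23
  3: from rank_cells, line 2
  4: from rank_cells, line 6
  5: from clip_value, line 10
  6: from bind_quota, line 26
  7: from main, line 41
  8: from fold_scores, line 31
A correct fix: line 44: replace `slot` with `bound`.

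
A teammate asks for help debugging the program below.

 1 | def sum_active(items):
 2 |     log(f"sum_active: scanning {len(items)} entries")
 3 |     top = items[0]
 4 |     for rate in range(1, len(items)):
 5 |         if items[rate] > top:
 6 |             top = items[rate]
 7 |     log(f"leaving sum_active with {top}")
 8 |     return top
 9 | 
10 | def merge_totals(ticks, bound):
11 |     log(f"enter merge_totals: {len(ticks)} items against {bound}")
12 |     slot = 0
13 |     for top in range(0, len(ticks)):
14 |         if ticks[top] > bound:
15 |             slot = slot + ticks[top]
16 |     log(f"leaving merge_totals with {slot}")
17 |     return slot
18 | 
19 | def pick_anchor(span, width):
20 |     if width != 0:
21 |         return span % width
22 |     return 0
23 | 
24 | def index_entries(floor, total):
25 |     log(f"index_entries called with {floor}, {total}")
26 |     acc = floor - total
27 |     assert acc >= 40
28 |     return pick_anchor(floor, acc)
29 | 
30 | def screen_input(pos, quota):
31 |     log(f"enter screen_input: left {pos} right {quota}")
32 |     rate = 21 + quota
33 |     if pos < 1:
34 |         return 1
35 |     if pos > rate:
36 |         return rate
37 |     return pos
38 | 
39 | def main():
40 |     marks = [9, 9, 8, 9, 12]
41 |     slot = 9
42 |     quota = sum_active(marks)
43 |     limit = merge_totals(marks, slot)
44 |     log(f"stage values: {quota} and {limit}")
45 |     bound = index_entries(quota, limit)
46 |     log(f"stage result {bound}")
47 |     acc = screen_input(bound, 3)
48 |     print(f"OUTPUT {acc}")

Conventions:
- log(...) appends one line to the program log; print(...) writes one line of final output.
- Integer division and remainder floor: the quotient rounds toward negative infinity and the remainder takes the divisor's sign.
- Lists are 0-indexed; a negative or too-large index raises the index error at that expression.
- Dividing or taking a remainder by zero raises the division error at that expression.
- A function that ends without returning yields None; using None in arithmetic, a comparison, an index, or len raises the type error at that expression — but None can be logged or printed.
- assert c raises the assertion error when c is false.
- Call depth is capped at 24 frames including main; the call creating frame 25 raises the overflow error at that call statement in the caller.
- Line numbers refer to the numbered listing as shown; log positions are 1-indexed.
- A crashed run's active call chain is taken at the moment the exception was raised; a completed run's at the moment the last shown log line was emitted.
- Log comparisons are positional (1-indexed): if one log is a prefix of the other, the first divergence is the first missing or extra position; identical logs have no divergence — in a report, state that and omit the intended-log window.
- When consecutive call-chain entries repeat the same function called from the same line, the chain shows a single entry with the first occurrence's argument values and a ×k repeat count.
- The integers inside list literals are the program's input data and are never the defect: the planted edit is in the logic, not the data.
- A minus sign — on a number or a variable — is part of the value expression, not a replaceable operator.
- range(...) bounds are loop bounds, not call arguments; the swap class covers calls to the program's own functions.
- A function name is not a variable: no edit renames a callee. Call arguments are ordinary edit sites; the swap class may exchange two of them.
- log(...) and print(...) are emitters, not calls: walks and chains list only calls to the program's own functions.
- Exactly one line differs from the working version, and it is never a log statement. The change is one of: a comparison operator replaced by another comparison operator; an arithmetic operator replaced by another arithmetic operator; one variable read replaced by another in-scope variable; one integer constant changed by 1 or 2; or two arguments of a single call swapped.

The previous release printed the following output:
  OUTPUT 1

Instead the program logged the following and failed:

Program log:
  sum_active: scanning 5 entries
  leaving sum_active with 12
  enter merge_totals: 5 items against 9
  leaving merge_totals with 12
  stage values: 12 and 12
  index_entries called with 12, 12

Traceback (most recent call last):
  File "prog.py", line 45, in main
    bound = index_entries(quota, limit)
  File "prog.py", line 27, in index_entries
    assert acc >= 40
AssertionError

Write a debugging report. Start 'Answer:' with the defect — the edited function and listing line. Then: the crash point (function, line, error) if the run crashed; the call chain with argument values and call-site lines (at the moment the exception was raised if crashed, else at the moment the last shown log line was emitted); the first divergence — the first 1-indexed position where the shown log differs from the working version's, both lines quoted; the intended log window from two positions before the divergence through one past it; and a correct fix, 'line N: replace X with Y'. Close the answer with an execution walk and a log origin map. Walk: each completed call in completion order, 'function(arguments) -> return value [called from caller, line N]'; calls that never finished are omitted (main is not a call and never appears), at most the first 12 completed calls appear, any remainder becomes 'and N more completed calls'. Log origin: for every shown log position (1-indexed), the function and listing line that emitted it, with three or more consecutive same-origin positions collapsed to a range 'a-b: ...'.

Answer: the defect is in index_entries at line 27.
Key observation: Only 6 log lines were emitted before the run died; the intended continuation was 'stage result 0'.
Crash: index_entries, line 27, AssertionError.
Call chain: main -> index_entries(12, 12) (called at line 45).
First divergence: position 7 (shown log ended at 6 lines; the working version continues: 'stage result 0').
Intended log window:
  5: stage values: 12 and 12
  6: index_entries called with 12, 12
  7: stage result 0
  8: enter screen_input: left 0 right 3
Execution walk:
  sum_active([9, 9, 8, 9, 12]) -> 12  [called from main, line 42]
  merge_totals([9, 9, 8, 9, 12], 9) -> 12  [called from main, line 43]
Log origin:
  1: emitted by sum_active (line 2)
  2: emitted by sum_active (line 7)
  3: emitted by merge_totals (line 11)
  4: emitted by merge_totals (line 16)
  5: emitted by main (line 44)
  6: emitted by index_entries (line 25)
A correct fix: line 27: replace `>=` with `<=`.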